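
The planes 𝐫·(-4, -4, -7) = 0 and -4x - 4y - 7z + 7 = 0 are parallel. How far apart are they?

Both planes have normal n = (-4, -4, -7), |n| = 9. Any point on the first plane is at distance |(-7) − 0|/|n| = 7/9 from the second.

7/9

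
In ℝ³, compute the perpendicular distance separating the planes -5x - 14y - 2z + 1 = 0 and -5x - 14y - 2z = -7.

Both planes have normal n = (-5, -14, -2), |n| = 15. Any point on the first plane is at distance |(-7) − (-1)|/|n| = 6/15 = 2/5 from the second.

2/5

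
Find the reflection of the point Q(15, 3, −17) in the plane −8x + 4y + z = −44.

n = (−8, 4, 1), |n|² = 81, n·Q − (-44) = -81, so t = -81/81 = -1.
Foot F = Q − (-1)·n = (7, 7, −16); the reflection is 2F − Q = (−1, 11, −15).

(-1, 11, -15)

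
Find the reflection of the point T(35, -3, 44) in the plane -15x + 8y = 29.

(-25, 29, 44)

With n = (-15, 8, 0), the signed offset is (n·T − 29)/|n|² = -578/289 = -2.
T' = T − 2t·n = (35, -3, 44) − (-4)·(-15, 8, 0) = (-25, 29, 44).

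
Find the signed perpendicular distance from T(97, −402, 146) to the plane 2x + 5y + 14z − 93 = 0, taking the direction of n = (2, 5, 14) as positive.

9

n·T − 93 = 135.
|n| = 15, so the signed distance is 135/15 = 9.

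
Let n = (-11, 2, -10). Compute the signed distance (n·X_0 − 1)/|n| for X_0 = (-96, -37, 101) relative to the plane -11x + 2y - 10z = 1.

n·X_0 − 1 = -29.
|n| = 15, so the signed distance is -29/15.

-29/15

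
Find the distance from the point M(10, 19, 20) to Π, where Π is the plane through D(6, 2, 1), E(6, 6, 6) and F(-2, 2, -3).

17√5/15

DE = (0, 4, 5) and DF = (-8, 0, -4), so a normal is n = DE × DF = (-16, -40, 32).
Then n·(10, 19, 20) - (-144) = -136.
|n| = √(256 + 1600 + 1024) = 24√5, so the distance is |-136|/(24√5) = 17√5/15.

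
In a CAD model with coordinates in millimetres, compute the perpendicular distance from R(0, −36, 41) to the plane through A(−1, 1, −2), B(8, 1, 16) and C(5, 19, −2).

AB = (9, 0, 18) and AC = (6, 18, 0), so a normal is n = AB × AC = (−324, 108, 162).
n = (−324, 108, 162); n·P − 108 = 2646; |n| = 378; distance = 2646/378 = 7.

7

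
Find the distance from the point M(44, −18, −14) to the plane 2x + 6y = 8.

14/√10

Normal vector n = (2, 6, 0), and n·(44, −18, −14) − 8 = −28.
|n| = √(4 + 36 + 0) = 2√10, so the distance is |-28|/(2√10) = 7√10/5.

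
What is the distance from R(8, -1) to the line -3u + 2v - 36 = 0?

d = |(-3)·8 + 2·(-1) − 36| / √(9 + 4) = |-62|/√13 = 62/√13.

62/√13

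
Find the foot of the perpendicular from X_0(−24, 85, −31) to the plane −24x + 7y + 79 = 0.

n = (−24, 7, 0), |n|² = 625, and n·X_0 − (-79) = 1250.
t = 1250/625 = 2, so the foot is X_0 − t·n = (−24, 85, −31) − 2·(−24, 7, 0) = (24, 71, −31).

(24, 71, -31)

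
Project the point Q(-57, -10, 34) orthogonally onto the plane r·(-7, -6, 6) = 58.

n = (-7, -6, 6), |n|² = 121, and n·Q − 58 = 605.
t = 605/121 = 5, so the foot is Q − t·n = (-57, -10, 34) − 5·(-7, -6, 6) = (-22, 20, 4).

(-22, 20, 4)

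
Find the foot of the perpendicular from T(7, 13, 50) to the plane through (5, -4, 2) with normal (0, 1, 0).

(7, -4, 50)

n = (0, 1, 0), |n|² = 1, and n·T − (-4) = 17.
t = 17/1 = 17, so the foot is T − t·n = (7, 13, 50) − 17·(0, 1, 0) = (7, -4, 50).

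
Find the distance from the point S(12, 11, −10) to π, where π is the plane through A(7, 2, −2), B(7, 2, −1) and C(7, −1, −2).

5

AB = (0, 0, 1) and AC = (0, −3, 0), so a normal is n = AB × AC = (3, 0, 0).
n = (3, 0, 0); n·P − 21 = 15; |n| = 3; distance = 15/3 = 5.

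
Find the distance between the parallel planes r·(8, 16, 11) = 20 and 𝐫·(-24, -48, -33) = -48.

4/21

Divide the second equation by -3 to match normals: 8x + 16y + 11z = 16.
With common normal n = (8, 16, 11) (|n| = 21), the distance is |20 − 16|/|n| = 4/21.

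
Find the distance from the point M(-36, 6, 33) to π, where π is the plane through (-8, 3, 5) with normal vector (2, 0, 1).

28√5/5

The plane has equation n·(r − (-8, 3, 5)) = 0, i.e. n·r = -11.
d = |2·(-36) + 1·33 − (-11)| / √(4 + 0 + 1) = |-28| / √5 = 28√5/5.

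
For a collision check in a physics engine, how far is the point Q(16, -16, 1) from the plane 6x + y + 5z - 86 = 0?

√62/62

Normal vector n = (6, 1, 5), and n·(16, -16, 1) - 86 = -1.
|n| = √(36 + 1 + 25) = √62, so the distance is |-1|/√62 = √62/62.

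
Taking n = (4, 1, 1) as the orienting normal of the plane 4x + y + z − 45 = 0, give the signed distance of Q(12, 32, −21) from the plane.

n·Q − 45 = 14.
|n| = 3√2, so the signed distance is 7√2/3.

7√2/3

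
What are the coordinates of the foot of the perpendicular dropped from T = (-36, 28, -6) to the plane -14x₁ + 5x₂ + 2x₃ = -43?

n = (-14, 5, 2), |n|² = 225, and n·T − (-43) = 675.
t = 675/225 = 3, so the foot is T − t·n = (-36, 28, -6) − 3·(-14, 5, 2) = (6, 13, -12).

(6, 13, -12)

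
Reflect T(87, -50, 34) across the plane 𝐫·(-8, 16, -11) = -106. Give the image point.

(23, 78, -54)

With n = (-8, 16, -11), the signed offset is (n·T − (-106))/|n|² = -1764/441 = -4.
T' = T − 2t·n = (87, -50, 34) − (-8)·(-8, 16, -11) = (23, 78, -54).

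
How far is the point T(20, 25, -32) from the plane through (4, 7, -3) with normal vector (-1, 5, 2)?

8√30/15

The plane has equation n·(r − (4, 7, -3)) = 0, i.e. n·r = 25.
Then n·(20, 25, -32) - 25 = 16.
|n| = √(1 + 25 + 4) = √30, so the distance is |16|/√30 = 16/√30.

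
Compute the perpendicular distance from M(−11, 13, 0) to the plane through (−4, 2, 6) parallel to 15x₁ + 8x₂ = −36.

Parallel planes share the normal n = (15, 8, 0); since (−4, 2, 6) lies on the plane, its equation is 15x₁ + 8x₂ = -44.
n = (15, 8, 0); n·P − (-44) = -17; |n| = 17; distance = 17/17 = 1.

1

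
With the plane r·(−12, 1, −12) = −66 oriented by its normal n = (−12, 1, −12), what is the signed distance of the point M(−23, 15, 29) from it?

9/17

n·M − (-66) = 9.
|n| = 17, so the signed distance is 9/17.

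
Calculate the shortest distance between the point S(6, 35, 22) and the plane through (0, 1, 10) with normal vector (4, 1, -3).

22/√26

The plane has equation n·(r − (0, 1, 10)) = 0, i.e. n·r = -29.
d = |4·6 + 1·35 + (-3)·22 − (-29)| / √(16 + 1 + 9) = |22| / √26 = 22/√26.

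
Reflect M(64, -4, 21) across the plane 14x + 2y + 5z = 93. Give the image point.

With n = (14, 2, 5), the signed offset is (n·M − 93)/|n|² = 900/225 = 4.
M' = M − 2t·n = (64, -4, 21) − 8·(14, 2, 5) = (-48, -20, -19).

(-48, -20, -19)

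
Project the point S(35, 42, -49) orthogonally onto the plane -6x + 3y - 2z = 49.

(215/7, 309/7, -353/7)

The perpendicular from S has direction n = (-6, 3, -2): r = (35, 42, -49) + μ(-6, 3, -2).
Substitute into the plane: n·(S + μn) = 49 gives 14 + 49μ = 49, so μ = 5/7.
Foot = (35, 42, -49) + (5/7)·(-6, 3, -2) = (215/7, 309/7, -353/7).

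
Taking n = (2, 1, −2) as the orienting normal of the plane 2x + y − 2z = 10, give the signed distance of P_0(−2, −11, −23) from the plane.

7

n·P_0 − 10 = 21.
|n| = 3, so the signed distance is 21/3 = 7.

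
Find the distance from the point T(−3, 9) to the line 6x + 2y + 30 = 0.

The normal to the line is n = (6, 2) with |n| = 2√10.
|n·T − (-30)| = |0 − (-30)| = 30, so the distance is 30/(2√10) = 3√10/2.

3√10/2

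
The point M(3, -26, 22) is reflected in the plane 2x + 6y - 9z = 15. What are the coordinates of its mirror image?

With n = (2, 6, -9), the signed offset is (n·M − 15)/|n|² = -363/121 = -3.
M' = M − 2t·n = (3, -26, 22) − (-6)·(2, 6, -9) = (15, 10, -32).

(15, 10, -32)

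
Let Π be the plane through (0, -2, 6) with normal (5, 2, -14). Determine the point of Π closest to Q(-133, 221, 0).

(-130, 1111/5, -42/5)

The perpendicular from Q has direction n = (5, 2, -14): r = (-133, 221, 0) + μ(5, 2, -14).
Substitute into the plane: n·(Q + μn) = -88 gives -223 + 225μ = -88, so μ = 3/5.
Foot = (-133, 221, 0) + (3/5)·(5, 2, -14) = (-130, 1111/5, -42/5).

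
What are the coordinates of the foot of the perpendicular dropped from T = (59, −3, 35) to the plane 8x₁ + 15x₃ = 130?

The perpendicular from T has direction n = (8, 0, 15): r = (59, −3, 35) + μ(8, 0, 15).
Substitute into the plane: n·(T + μn) = 130 gives 997 + 289μ = 130, so μ = -3.
Foot = (59, −3, 35) + (-3)·(8, 0, 15) = (35, −3, −10).

(35, -3, -10)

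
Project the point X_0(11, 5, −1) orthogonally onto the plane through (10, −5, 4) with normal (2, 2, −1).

The perpendicular from X_0 has direction n = (2, 2, −1): r = (11, 5, −1) + μ(2, 2, −1).
Substitute into the plane: n·(X_0 + μn) = 6 gives 33 + 9μ = 6, so μ = -3.
Foot = (11, 5, −1) + (-3)·(2, 2, −1) = (5, −1, 2).

(5, -1, 2)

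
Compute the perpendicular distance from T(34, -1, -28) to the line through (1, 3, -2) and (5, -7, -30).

A direction vector is d = (4, -10, -28).
AP = (33, -4, -26), and AP × d = (-148, 820, -314).
|AP × d|² = 792900 and |d|² = 900, so the distance is √(792900/900) = √881.

√881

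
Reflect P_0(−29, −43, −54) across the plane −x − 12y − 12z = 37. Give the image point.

(-21, 53, 42)

With n = (−1, −12, −12), the signed offset is (n·P_0 − 37)/|n|² = 1156/289 = 4.
P_0' = P_0 − 2t·n = (−29, −43, −54) − 8·(−1, −12, −12) = (−21, 53, 42).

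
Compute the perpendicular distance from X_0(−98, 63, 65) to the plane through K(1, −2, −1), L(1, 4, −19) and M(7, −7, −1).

KL = (0, 6, −18) and KM = (6, −5, 0), so a normal is n = KL × KM = (−90, −108, −36).
d = |(-90)·(-98) + (-108)·63 + (-36)·65 − 162| / √(8100 + 11664 + 1296) = |-486| / (18√65) = 27/√65.

27√65/65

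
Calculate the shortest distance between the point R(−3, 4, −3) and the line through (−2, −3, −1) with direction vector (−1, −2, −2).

3√5

Direction vector d = (−1, −2, −2).
AP = (−1, 7, −2), and AP × d = (−18, 0, 9).
|AP × d|² = 405 and |d|² = 9, so the distance is √(405/9) = √45 = 3√5.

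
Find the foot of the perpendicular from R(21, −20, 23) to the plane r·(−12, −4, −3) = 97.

(-3, -28, 17)

The perpendicular from R has direction n = (−12, −4, −3): r = (21, −20, 23) + λ(−12, −4, −3).
Substitute into the plane: n·(R + λn) = 97 gives -241 + 169λ = 97, so λ = 2.
Foot = (21, −20, 23) + 2·(−12, −4, −3) = (−3, −28, 17).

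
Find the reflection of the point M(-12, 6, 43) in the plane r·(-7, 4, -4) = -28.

With n = (-7, 4, -4), the signed offset is (n·M − (-28))/|n|² = -36/81 = -4/9.
M' = M − 2t·n = (-12, 6, 43) − (-8/9)·(-7, 4, -4) = (-164/9, 86/9, 355/9).

(-164/9, 86/9, 355/9)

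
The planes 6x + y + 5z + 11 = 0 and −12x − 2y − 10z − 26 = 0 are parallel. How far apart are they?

Divide the second equation by -2 to match normals: 6x + y + 5z = -13.
With common normal n = (6, 1, 5) (|n| = √62), the distance is |(-11) − (-13)|/|n| = 2/√62 = √62/31.

√62/31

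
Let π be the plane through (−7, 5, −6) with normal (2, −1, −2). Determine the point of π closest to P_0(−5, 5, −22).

n = (2, −1, −2), |n|² = 9, and n·P_0 − (-7) = 36.
t = 36/9 = 4, so the foot is P_0 − t·n = (−5, 5, −22) − 4·(2, −1, −2) = (−13, 9, −14).

(-13, 9, -14)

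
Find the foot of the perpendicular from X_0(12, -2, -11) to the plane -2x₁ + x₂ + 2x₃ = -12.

The perpendicular from X_0 has direction n = (-2, 1, 2): r = (12, -2, -11) + t(-2, 1, 2).
Substitute into the plane: n·(X_0 + tn) = -12 gives -48 + 9t = -12, so t = 4.
Foot = (12, -2, -11) + 4·(-2, 1, 2) = (4, 2, -3).

(4, 2, -3)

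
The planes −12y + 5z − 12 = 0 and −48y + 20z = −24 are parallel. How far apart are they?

18/13

Divide the second equation by 4 to match normals: −12y + 5z = -6.
With common normal n = (0, −12, 5) (|n| = 13), the distance is |12 − (-6)|/|n| = 18/13.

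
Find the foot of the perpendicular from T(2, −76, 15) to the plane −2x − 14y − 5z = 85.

(10, -20, 35)

n = (−2, −14, −5), |n|² = 225, and n·T − 85 = 900.
t = 900/225 = 4, so the foot is T − t·n = (2, −76, 15) − 4·(−2, −14, −5) = (10, −20, 35).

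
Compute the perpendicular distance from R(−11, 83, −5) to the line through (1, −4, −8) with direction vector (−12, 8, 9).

Direction vector d = (−12, 8, 9).
AP = (−12, 87, 3), and AP × d = (759, 72, 948).
|AP × d|² = 1479969 and |d|² = 289, so the distance is √(1479969/289) = √5121 = 3√569.

3√569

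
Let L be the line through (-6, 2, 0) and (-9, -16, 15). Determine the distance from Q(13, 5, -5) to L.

A direction vector is d = (-3, -18, 15).
AP = (19, 3, -5), and AP × d = (-45, -270, -333).
|AP × d|² = 185814 and |d|² = 558, so the distance is √(185814/558) = √333 = 3√37.

3√37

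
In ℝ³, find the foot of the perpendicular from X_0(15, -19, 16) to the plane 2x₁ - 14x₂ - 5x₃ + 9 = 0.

n = (2, -14, -5), |n|² = 225, and n·X_0 − (-9) = 225.
t = 225/225 = 1, so the foot is X_0 − t·n = (15, -19, 16) − 1·(2, -14, -5) = (13, -5, 21).

(13, -5, 21)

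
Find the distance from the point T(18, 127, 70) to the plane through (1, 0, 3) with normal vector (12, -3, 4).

7

The plane has equation n·(r − (1, 0, 3)) = 0, i.e. n·r = 24.
Then n·(18, 127, 70) - 24 = 91.
|n| = √(144 + 9 + 16) = 13, so the distance is |91|/13 = 7.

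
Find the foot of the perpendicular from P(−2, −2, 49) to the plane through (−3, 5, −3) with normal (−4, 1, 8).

The perpendicular from P has direction n = (−4, 1, 8): r = (−2, −2, 49) + μ(−4, 1, 8).
Substitute into the plane: n·(P + μn) = -7 gives 398 + 81μ = -7, so μ = -5.
Foot = (−2, −2, 49) + (-5)·(−4, 1, 8) = (18, −7, 9).

(18, -7, 9)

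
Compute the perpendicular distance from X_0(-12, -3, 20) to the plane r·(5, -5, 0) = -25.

Normal vector n = (5, -5, 0), and n·(-12, -3, 20) - (-25) = -20.
|n| = √(25 + 25 + 0) = 5√2, so the distance is |-20|/(5√2) = 2√2.

2√2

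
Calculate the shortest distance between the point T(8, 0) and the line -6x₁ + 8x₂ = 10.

29/5

d = |(-6)·8 + 8·0 − 10| / √(36 + 64) = |-58|/10 = 29/5.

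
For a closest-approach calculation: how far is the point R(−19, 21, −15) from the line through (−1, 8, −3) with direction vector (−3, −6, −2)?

7√13

Direction vector d = (−3, −6, −2).
AP = (−18, 13, −12); AP·d = 0, |AP|² = 637, |d|² = 49.
distance² = |AP|² − (AP·d)²/|d|² = 637 − 0/49 = 637, so the distance is 7√13.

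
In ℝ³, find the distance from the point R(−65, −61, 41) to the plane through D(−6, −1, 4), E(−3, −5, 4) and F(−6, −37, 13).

28/13

DE = (3, −4, 0) and DF = (0, −36, 9), so a normal is n = DE × DF = (−36, −27, −108).
Then n·(−65, −61, 41) − (−189) = −252.
|n| = √(1296 + 729 + 11664) = 117, so the distance is |-252|/117 = 28/13.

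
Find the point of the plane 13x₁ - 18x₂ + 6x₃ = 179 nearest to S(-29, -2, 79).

(-641/23, -82/23, 1829/23)

n = (13, -18, 6), |n|² = 529, and n·S − 179 = -46.
t = -46/529 = -2/23, so the foot is S − t·n = (-29, -2, 79) − (-2/23)·(13, -18, 6) = (-641/23, -82/23, 1829/23).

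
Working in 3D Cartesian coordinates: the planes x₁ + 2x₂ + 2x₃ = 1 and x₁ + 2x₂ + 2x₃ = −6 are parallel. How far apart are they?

7/3

With common normal n = (1, 2, 2) (|n| = 3), the distance is |1 − (-6)|/|n| = 7/3.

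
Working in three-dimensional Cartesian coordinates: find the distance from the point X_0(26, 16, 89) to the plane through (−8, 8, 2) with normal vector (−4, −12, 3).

29/13

The plane has equation n·(r − (−8, 8, 2)) = 0, i.e. n·r = -58.
d = |(-4)·26 + (-12)·16 + 3·89 − (-58)| / √(16 + 144 + 9) = |29| / 13 = 29/13.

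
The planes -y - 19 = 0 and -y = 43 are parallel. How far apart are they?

24

With common normal n = (0, -1, 0) (|n| = 1), the distance is |19 − 43|/|n| = 24/1 = 24.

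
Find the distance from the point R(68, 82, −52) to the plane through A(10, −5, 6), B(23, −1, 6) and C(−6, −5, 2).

29/21

AB = (13, 4, 0) and AC = (−16, 0, −4), so a normal is n = AB × AC = (−16, 52, 64).
Then n·(68, 82, −52) − (−36) = −116.
|n| = √(256 + 2704 + 4096) = 84, so the distance is |-116|/84 = 29/21.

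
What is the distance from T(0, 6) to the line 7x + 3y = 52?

17√58/29

d = |7·0 + 3·6 − 52| / √(49 + 9) = |-34|/√58 = 34/√58.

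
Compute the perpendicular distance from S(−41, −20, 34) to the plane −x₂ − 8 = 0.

d = |(-1)·(-20) − 8| / √(0 + 1 + 0) = |12| / 1 = 12.

12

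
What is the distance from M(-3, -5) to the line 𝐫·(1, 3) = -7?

11√10/10

The normal to the line is n = (1, 3) with |n| = √10.
|n·M − (-7)| = |-18 − (-7)| = 11, so the distance is 11/√10 = 11√10/10.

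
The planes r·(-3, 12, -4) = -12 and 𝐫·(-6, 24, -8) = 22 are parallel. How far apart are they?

23/13

Divide the second equation by 2 to match normals: -3x + 12y - 4z = 11.
With common normal n = (-3, 12, -4) (|n| = 13), the distance is |(-12) − 11|/|n| = 23/13.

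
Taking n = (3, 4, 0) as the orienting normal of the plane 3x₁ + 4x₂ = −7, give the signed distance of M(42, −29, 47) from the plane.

n·M − (-7) = 17.
|n| = 5, so the signed distance is 17/5.

17/5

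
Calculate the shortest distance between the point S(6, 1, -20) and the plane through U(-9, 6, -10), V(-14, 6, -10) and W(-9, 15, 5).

UV = (-5, 0, 0) and UW = (0, 9, 15), so a normal is n = UV × UW = (0, 75, -45).
d = |75·1 + (-45)·(-20) − 900| / √(0 + 5625 + 2025) = |75| / (15√34) = 5/√34.

5√34/34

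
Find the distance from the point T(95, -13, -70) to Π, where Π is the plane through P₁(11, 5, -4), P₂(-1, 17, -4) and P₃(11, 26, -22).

P₁P₂ = (-12, 12, 0) and P₁P₃ = (0, 21, -18), so a normal is n = P₁P₂ × P₁P₃ = (-216, -216, -252).
d = |(-216)·95 + (-216)·(-13) + (-252)·(-70) − (-2448)| / √(46656 + 46656 + 63504) = |2376| / 396 = 6.

6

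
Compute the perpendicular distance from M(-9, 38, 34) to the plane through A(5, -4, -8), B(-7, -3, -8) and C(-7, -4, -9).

AB = (-12, 1, 0) and AC = (-12, 0, -1), so a normal is n = AB × AC = (-1, -12, 12).
Then n·(-9, 38, 34) - (-53) = 14.
|n| = √(1 + 144 + 144) = 17, so the distance is |14|/17 = 14/17.

14/17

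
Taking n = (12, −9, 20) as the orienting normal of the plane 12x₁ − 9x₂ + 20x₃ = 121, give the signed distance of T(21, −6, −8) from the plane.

n·T − 121 = 25.
|n| = 25, so the signed distance is 25/25 = 1.

1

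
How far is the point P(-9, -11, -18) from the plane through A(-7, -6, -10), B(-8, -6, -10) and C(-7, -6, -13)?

5

AB = (-1, 0, 0) and AC = (0, 0, -3), so a normal is n = AB × AC = (0, -3, 0).
d = |(-3)·(-11) − 18| / √(0 + 9 + 0) = |15| / 3 = 5.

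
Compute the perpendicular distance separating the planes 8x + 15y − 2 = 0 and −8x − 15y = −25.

23/17

Divide the second equation by -1 to match normals: 8x + 15y = 25.
Both planes have normal n = (8, 15, 0), |n| = 17. Any point on the first plane is at distance |25 − 2|/|n| = 23/17 from the second.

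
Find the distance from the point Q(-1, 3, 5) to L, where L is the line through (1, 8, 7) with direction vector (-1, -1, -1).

√6

Direction vector d = (-1, -1, -1).
AP = (-2, -5, -2); AP·d = 9, |AP|² = 33, |d|² = 3.
distance² = |AP|² − (AP·d)²/|d|² = 33 − 81/3 = 6, so the distance is √6.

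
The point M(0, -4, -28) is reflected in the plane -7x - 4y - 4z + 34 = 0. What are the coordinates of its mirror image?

n = (-7, -4, -4), |n|² = 81, n·M − (-34) = 162, so t = 162/81 = 2.
Foot F = M − 2·n = (14, 4, -20); the reflection is 2F − M = (28, 12, -12).

(28, 12, -12)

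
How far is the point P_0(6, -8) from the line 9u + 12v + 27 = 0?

1

The normal to the line is n = (9, 12) with |n| = 15.
|n·P_0 − (-27)| = |-42 − (-27)| = 15, so the distance is 15/15 = 1.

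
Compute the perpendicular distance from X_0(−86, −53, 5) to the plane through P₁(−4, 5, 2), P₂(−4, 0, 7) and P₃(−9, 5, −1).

29√59/59

P₁P₂ = (0, −5, 5) and P₁P₃ = (−5, 0, −3), so a normal is n = P₁P₂ × P₁P₃ = (15, −25, −25).
d = |15·(-86) + (-25)·(-53) + (-25)·5 − (-235)| / √(225 + 625 + 625) = |145| / (5√59) = 29√59/59.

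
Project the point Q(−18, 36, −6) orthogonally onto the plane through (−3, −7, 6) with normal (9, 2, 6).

The perpendicular from Q has direction n = (9, 2, 6): r = (−18, 36, −6) + μ(9, 2, 6).
Substitute into the plane: n·(Q + μn) = -5 gives -126 + 121μ = -5, so μ = 1.
Foot = (−18, 36, −6) + 1·(9, 2, 6) = (−9, 38, 0).

(-9, 38, 0)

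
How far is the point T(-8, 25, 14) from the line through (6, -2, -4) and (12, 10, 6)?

A direction vector is d = (6, 12, 10).
AP = (-14, 27, 18); AP·d = 420, |AP|² = 1249, |d|² = 280.
distance² = |AP|² − (AP·d)²/|d|² = 1249 − 176400/280 = 619, so the distance is √619.

√619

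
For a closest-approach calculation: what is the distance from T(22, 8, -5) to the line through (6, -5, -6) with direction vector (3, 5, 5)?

Direction vector d = (3, 5, 5).
AP = (16, 13, 1), and AP × d = (60, -77, 41).
|AP × d|² = 11210 and |d|² = 59, so the distance is √(11210/59) = √190.

√190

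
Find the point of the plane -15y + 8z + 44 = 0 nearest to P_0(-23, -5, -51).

The perpendicular from P_0 has direction n = (0, -15, 8): r = (-23, -5, -51) + t(0, -15, 8).
Substitute into the plane: n·(P_0 + tn) = -44 gives -333 + 289t = -44, so t = 1.
Foot = (-23, -5, -51) + 1·(0, -15, 8) = (-23, -20, -43).

(-23, -20, -43)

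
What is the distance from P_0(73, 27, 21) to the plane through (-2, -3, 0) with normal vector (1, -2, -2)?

9

The plane has equation n·(r − (-2, -3, 0)) = 0, i.e. n·r = 4.
n = (1, -2, -2); n·P − 4 = -27; |n| = 3; distance = 27/3 = 9.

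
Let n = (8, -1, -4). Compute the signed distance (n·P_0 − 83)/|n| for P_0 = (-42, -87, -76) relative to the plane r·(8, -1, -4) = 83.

-28/9

n·P_0 − 83 = -28.
|n| = 9, so the signed distance is -28/9.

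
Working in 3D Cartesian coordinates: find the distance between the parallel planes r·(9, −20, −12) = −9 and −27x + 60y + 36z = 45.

Divide the second equation by -3 to match normals: 9x − 20y − 12z = -15.
With common normal n = (9, −20, −12) (|n| = 25), the distance is |(-9) − (-15)|/|n| = 6/25.

6/25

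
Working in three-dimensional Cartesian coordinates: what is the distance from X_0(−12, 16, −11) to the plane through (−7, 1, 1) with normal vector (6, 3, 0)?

√5

The plane has equation n·(r − (−7, 1, 1)) = 0, i.e. n·r = -39.
Then n·(−12, 16, −11) − (−39) = 15.
|n| = √(36 + 9 + 0) = 3√5, so the distance is |15|/(3√5) = √5.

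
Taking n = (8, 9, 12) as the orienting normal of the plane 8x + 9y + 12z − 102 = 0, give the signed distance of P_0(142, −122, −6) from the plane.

-8

n·P_0 − 102 = -136.
|n| = 17, so the signed distance is -136/17 = -8.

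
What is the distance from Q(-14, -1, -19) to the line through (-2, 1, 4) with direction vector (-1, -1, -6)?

Direction vector d = (-1, -1, -6).
AP = (-12, -2, -23); AP·d = 152, |AP|² = 677, |d|² = 38.
distance² = |AP|² − (AP·d)²/|d|² = 677 − 23104/38 = 69, so the distance is √69.

√69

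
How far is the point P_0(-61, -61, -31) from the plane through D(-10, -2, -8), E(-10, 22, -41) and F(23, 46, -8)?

17/21

DE = (0, 24, -33) and DF = (33, 48, 0), so a normal is n = DE × DF = (1584, -1089, -792).
n = (1584, -1089, -792); n·P − (-7326) = 1683; |n| = 2079; distance = 1683/2079 = 17/21.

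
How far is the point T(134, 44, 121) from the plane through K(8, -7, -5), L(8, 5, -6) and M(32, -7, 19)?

3

KL = (0, 12, -1) and KM = (24, 0, 24), so a normal is n = KL × KM = (288, -24, -288).
d = |288·134 + (-24)·44 + (-288)·121 − 3912| / √(82944 + 576 + 82944) = |-1224| / 408 = 3.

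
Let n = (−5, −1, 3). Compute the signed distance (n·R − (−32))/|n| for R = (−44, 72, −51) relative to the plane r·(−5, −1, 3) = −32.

27√35/35

n·R − (-32) = 27.
|n| = √35, so the signed distance is 27√35/35.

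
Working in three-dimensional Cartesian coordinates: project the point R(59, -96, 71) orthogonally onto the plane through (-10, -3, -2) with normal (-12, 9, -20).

n = (-12, 9, -20), |n|² = 625, and n·R − 133 = -3125.
t = -3125/625 = -5, so the foot is R − t·n = (59, -96, 71) − (-5)·(-12, 9, -20) = (-1, -51, -29).

(-1, -51, -29)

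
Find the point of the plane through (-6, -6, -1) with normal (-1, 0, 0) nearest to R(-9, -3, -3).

(-6, -3, -3)

The perpendicular from R has direction n = (-1, 0, 0): r = (-9, -3, -3) + λ(-1, 0, 0).
Substitute into the plane: n·(R + λn) = 6 gives 9 + 1λ = 6, so λ = -3.
Foot = (-9, -3, -3) + (-3)·(-1, 0, 0) = (-6, -3, -3).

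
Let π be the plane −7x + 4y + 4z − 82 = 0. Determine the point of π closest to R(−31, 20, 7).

(-10, 8, -5)

The perpendicular from R has direction n = (−7, 4, 4): r = (−31, 20, 7) + t(−7, 4, 4).
Substitute into the plane: n·(R + tn) = 82 gives 325 + 81t = 82, so t = -3.
Foot = (−31, 20, 7) + (-3)·(−7, 4, 4) = (−10, 8, −5).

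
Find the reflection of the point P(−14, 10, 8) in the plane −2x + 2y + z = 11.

(6, -10, -2)

With n = (−2, 2, 1), the signed offset is (n·P − 11)/|n|² = 45/9 = 5.
P' = P − 2t·n = (−14, 10, 8) − 10·(−2, 2, 1) = (6, −10, −2).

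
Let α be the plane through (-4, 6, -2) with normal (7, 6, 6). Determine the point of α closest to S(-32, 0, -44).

n = (7, 6, 6), |n|² = 121, and n·S − (-4) = -484.
t = -484/121 = -4, so the foot is S − t·n = (-32, 0, -44) − (-4)·(7, 6, 6) = (-4, 24, -20).

(-4, 24, -20)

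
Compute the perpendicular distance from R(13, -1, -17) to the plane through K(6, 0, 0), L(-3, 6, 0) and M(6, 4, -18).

KL = (-9, 6, 0) and KM = (0, 4, -18), so a normal is n = KL × KM = (-108, -162, -36).
Then n·(13, -1, -17) - (-648) = 18.
|n| = √(11664 + 26244 + 1296) = 198, so the distance is |18|/198 = 1/11.

1/11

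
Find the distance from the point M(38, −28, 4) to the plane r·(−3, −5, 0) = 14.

d = |(-3)·38 + (-5)·(-28) − 14| / √(9 + 25 + 0) = |12| / √34 = 12/√34.

6√34/17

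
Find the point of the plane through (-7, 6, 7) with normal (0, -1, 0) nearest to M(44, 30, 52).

(44, 6, 52)

n = (0, -1, 0), |n|² = 1, and n·M − (-6) = -24.
t = -24/1 = -24, so the foot is M − t·n = (44, 30, 52) − (-24)·(0, -1, 0) = (44, 6, 52).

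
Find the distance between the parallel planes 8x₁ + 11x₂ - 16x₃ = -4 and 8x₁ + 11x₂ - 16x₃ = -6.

With common normal n = (8, 11, -16) (|n| = 21), the distance is |(-4) − (-6)|/|n| = 2/21.

2/21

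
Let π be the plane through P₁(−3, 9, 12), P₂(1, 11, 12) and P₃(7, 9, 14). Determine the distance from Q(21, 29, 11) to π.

11/√30

P₁P₂ = (4, 2, 0) and P₁P₃ = (10, 0, 2), so a normal is n = P₁P₂ × P₁P₃ = (4, −8, −20).
Then n·(21, 29, 11) − (−324) = −44.
|n| = √(16 + 64 + 400) = 4√30, so the distance is |-44|/(4√30) = 11√30/30.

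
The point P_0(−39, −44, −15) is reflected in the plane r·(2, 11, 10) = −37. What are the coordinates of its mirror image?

With n = (2, 11, 10), the signed offset is (n·P_0 − (-37))/|n|² = -675/225 = -3.
P_0' = P_0 − 2t·n = (−39, −44, −15) − (-6)·(2, 11, 10) = (−27, 22, 45).

(-27, 22, 45)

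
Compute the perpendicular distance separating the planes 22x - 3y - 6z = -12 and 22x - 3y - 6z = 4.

16/23

Both planes have normal n = (22, -3, -6), |n| = 23. Any point on the first plane is at distance |4 − (-12)|/|n| = 16/23 from the second.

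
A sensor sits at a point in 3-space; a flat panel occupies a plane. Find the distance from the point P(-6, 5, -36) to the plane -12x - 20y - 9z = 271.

1

Normal vector n = (-12, -20, -9), and n·(-6, 5, -36) - 271 = 25.
|n| = √(144 + 400 + 81) = 25, so the distance is |25|/25 = 1.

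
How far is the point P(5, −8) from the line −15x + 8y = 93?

232/17

d = |(-15)·5 + 8·(-8) − 93| / √(225 + 64) = |-232|/17 = 232/17.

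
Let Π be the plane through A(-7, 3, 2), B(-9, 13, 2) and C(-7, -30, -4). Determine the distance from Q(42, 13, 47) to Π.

AB = (-2, 10, 0) and AC = (0, -33, -6), so a normal is n = AB × AC = (-60, -12, 66).
Then n·(42, 13, 47) - 516 = -90.
|n| = √(3600 + 144 + 4356) = 90, so the distance is |-90|/90 = 1.

1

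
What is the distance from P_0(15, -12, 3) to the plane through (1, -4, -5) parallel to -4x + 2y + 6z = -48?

Parallel planes share the normal n = (-4, 2, 6); since (1, -4, -5) lies on the plane, its equation is -4x + 2y + 6z = -42.
Then n·(15, -12, 3) - (-42) = -24.
|n| = √(16 + 4 + 36) = 2√14, so the distance is |-24|/(2√14) = 6√14/7.

12/√14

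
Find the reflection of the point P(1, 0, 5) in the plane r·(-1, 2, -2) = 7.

With n = (-1, 2, -2), the signed offset is (n·P − 7)/|n|² = -18/9 = -2.
P' = P − 2t·n = (1, 0, 5) − (-4)·(-1, 2, -2) = (-3, 8, -3).

(-3, 8, -3)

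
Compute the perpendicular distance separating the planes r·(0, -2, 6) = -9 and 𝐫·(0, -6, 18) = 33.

√10

Divide the second equation by 3 to match normals: -2y + 6z = 11.
Both planes have normal n = (0, -2, 6), |n| = 2√10. Any point on the first plane is at distance |11 − (-9)|/|n| = 20/(2√10) = √10 from the second.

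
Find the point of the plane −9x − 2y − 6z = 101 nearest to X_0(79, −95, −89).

The perpendicular from X_0 has direction n = (−9, −2, −6): r = (79, −95, −89) + t(−9, −2, −6).
Substitute into the plane: n·(X_0 + tn) = 101 gives 13 + 121t = 101, so t = 8/11.
Foot = (79, −95, −89) + (8/11)·(−9, −2, −6) = (797/11, −1061/11, −1027/11).

(797/11, -1061/11, -1027/11)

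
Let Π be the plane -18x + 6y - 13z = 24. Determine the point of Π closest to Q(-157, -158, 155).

(-3737/23, -3592/23, 3474/23)

n = (-18, 6, -13), |n|² = 529, and n·Q − 24 = -161.
t = -161/529 = -7/23, so the foot is Q − t·n = (-157, -158, 155) − (-7/23)·(-18, 6, -13) = (-3737/23, -3592/23, 3474/23).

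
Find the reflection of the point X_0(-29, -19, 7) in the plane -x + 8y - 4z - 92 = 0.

(-35, 29, -17)

With n = (-1, 8, -4), the signed offset is (n·X_0 − 92)/|n|² = -243/81 = -3.
X_0' = X_0 − 2t·n = (-29, -19, 7) − (-6)·(-1, 8, -4) = (-35, 29, -17).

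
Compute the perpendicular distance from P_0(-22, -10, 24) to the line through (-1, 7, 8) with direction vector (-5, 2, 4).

Direction vector d = (-5, 2, 4).
AP = (-21, -17, 16), and AP × d = (-100, 4, -127).
|AP × d|² = 26145 and |d|² = 45, so the distance is √(26145/45) = √581.

√581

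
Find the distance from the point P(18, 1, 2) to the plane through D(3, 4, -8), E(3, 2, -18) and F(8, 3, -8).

DE = (0, -2, -10) and DF = (5, -1, 0), so a normal is n = DE × DF = (-10, -50, 10).
Then n·(18, 1, 2) - (-310) = 100.
|n| = √(100 + 2500 + 100) = 30√3, so the distance is |100|/(30√3) = 10/(3√3).

10√3/9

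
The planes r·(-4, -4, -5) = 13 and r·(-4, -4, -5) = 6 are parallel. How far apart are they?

With common normal n = (-4, -4, -5) (|n| = √57), the distance is |13 − 6|/|n| = 7/√57 = 7√57/57.

7/√57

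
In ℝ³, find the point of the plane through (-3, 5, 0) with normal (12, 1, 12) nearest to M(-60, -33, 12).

n = (12, 1, 12), |n|² = 289, and n·M − (-31) = -578.
t = -578/289 = -2, so the foot is M − t·n = (-60, -33, 12) − (-2)·(12, 1, 12) = (-36, -31, 36).

(-36, -31, 36)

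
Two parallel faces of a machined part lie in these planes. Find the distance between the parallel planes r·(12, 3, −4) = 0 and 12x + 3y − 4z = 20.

20/13

With common normal n = (12, 3, −4) (|n| = 13), the distance is |0 − 20|/|n| = 20/13.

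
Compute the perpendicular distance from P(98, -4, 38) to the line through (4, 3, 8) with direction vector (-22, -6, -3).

Direction vector d = (-22, -6, -3).
AP = (94, -7, 30); AP·d = -2116, |AP|² = 9785, |d|² = 529.
distance² = |AP|² − (AP·d)²/|d|² = 9785 − 4477456/529 = 1321, so the distance is √1321.

√1321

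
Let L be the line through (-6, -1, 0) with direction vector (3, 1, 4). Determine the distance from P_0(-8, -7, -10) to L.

Direction vector d = (3, 1, 4).
AP = (-2, -6, -10), and AP × d = (-14, -22, 16).
|AP × d|² = 936 and |d|² = 26, so the distance is √(936/26) = √36 = 6.

6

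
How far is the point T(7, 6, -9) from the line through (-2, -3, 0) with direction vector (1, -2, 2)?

9√2

Direction vector d = (1, -2, 2).
AP = (9, 9, -9); AP·d = -27, |AP|² = 243, |d|² = 9.
distance² = |AP|² − (AP·d)²/|d|² = 243 − 729/9 = 162, so the distance is 9√2.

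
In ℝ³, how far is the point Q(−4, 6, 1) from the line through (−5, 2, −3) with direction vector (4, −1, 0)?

Direction vector d = (4, −1, 0).
AP = (1, 4, 4), and AP × d = (4, 16, −17).
|AP × d|² = 561 and |d|² = 17, so the distance is √(561/17) = √33.

√33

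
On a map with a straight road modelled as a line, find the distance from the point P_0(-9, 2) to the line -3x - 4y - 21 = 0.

2/5

d = |(-3)·(-9) + (-4)·2 − 21| / √(9 + 16) = |-2|/5 = 2/5.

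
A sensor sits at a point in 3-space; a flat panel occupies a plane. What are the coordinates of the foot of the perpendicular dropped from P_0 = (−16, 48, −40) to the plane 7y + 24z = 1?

(-16, 55, -16)

n = (0, 7, 24), |n|² = 625, and n·P_0 − 1 = -625.
t = -625/625 = -1, so the foot is P_0 − t·n = (−16, 48, −40) − (-1)·(0, 7, 24) = (−16, 55, −16).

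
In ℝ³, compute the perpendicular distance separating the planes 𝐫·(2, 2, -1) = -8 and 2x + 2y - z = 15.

With common normal n = (2, 2, -1) (|n| = 3), the distance is |(-8) − 15|/|n| = 23/3.

23/3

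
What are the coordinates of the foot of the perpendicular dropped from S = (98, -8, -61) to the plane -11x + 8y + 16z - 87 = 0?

(43, 32, 19)

n = (-11, 8, 16), |n|² = 441, and n·S − 87 = -2205.
t = -2205/441 = -5, so the foot is S − t·n = (98, -8, -61) − (-5)·(-11, 8, 16) = (43, 32, 19).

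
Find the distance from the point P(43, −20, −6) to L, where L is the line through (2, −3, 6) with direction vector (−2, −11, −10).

Direction vector d = (−2, −11, −10).
AP = (41, −17, −12), and AP × d = (38, 434, −485).
|AP × d|² = 425025 and |d|² = 225, so the distance is √(425025/225) = √1889.

√1889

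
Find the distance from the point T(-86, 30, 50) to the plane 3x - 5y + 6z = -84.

n = (3, -5, 6); n·P − (-84) = -24; |n| = √70; distance = 24/√70 = 12√70/35.

24/√70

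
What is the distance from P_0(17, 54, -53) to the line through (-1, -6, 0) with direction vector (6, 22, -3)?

Direction vector d = (6, 22, -3).
AP = (18, 60, -53); AP·d = 1587, |AP|² = 6733, |d|² = 529.
distance² = |AP|² − (AP·d)²/|d|² = 6733 − 2518569/529 = 1972, so the distance is 2√493.

2√493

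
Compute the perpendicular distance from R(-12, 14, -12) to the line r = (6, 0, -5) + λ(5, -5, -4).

Direction vector d = (5, -5, -4).
AP = (-18, 14, -7); AP·d = -132, |AP|² = 569, |d|² = 66.
distance² = |AP|² − (AP·d)²/|d|² = 569 − 17424/66 = 305, so the distance is √305.

√305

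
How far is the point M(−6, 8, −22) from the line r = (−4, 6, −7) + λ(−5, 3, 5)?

√174

Direction vector d = (−5, 3, 5).
AP = (−2, 2, −15); AP·d = -59, |AP|² = 233, |d|² = 59.
distance² = |AP|² − (AP·d)²/|d|² = 233 − 3481/59 = 174, so the distance is √174.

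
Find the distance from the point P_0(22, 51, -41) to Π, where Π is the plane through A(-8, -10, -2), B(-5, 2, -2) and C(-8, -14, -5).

AB = (3, 12, 0) and AC = (0, -4, -3), so a normal is n = AB × AC = (-36, 9, -12).
Then n·(22, 51, -41) - 222 = -63.
|n| = √(1296 + 81 + 144) = 39, so the distance is |-63|/39 = 21/13.

21/13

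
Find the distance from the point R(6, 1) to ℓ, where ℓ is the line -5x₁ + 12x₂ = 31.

The normal to the line is n = (-5, 12) with |n| = 13.
|n·R − 31| = |-18 − 31| = 49, so the distance is 49/13.

49/13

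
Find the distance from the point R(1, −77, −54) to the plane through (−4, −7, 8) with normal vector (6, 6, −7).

4

The plane has equation n·(r − (−4, −7, 8)) = 0, i.e. n·r = -122.
n = (6, 6, −7); n·P − (-122) = 44; |n| = 11; distance = 44/11 = 4.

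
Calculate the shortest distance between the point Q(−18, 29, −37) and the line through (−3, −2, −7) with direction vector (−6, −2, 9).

Direction vector d = (−6, −2, 9).
AP = (−15, 31, −30); AP·d = -242, |AP|² = 2086, |d|² = 121.
distance² = |AP|² − (AP·d)²/|d|² = 2086 − 58564/121 = 1602, so the distance is 3√178.

3√178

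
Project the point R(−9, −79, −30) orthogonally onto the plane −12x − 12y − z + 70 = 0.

(39, -31, -26)

The perpendicular from R has direction n = (−12, −12, −1): r = (−9, −79, −30) + λ(−12, −12, −1).
Substitute into the plane: n·(R + λn) = -70 gives 1086 + 289λ = -70, so λ = -4.
Foot = (−9, −79, −30) + (-4)·(−12, −12, −1) = (39, −31, −26).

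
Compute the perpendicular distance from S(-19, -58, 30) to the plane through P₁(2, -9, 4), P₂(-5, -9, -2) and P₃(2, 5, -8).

14/11

P₁P₂ = (-7, 0, -6) and P₁P₃ = (0, 14, -12), so a normal is n = P₁P₂ × P₁P₃ = (84, -84, -98).
n = (84, -84, -98); n·P − 532 = -196; |n| = 154; distance = 196/154 = 14/11.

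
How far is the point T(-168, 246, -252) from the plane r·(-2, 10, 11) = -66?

Normal vector n = (-2, 10, 11), and n·(-168, 246, -252) - (-66) = 90.
|n| = √(4 + 100 + 121) = 15, so the distance is |90|/15 = 6.

6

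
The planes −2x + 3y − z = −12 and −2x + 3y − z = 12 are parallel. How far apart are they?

Both planes have normal n = (−2, 3, −1), |n| = √14. Any point on the first plane is at distance |12 − (-12)|/|n| = 24/√14 = 12√14/7 from the second.

12√14/7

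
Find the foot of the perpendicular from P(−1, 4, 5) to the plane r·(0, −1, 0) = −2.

(-1, 2, 5)

n = (0, −1, 0), |n|² = 1, and n·P − (-2) = -2.
t = -2/1 = -2, so the foot is P − t·n = (−1, 4, 5) − (-2)·(0, −1, 0) = (−1, 2, 5).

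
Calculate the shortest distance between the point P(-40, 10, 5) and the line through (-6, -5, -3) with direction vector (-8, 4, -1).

√149

Direction vector d = (-8, 4, -1).
AP = (-34, 15, 8), and AP × d = (-47, -98, -16).
|AP × d|² = 12069 and |d|² = 81, so the distance is √(12069/81) = √149.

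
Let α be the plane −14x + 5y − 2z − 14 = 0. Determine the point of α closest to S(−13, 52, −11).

(15, 42, -7)

n = (−14, 5, −2), |n|² = 225, and n·S − 14 = 450.
t = 450/225 = 2, so the foot is S − t·n = (−13, 52, −11) − 2·(−14, 5, −2) = (15, 42, −7).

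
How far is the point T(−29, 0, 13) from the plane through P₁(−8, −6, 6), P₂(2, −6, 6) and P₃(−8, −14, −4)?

2/√41

P₁P₂ = (10, 0, 0) and P₁P₃ = (0, −8, −10), so a normal is n = P₁P₂ × P₁P₃ = (0, 100, −80).
Then n·(−29, 0, 13) − (−1080) = 40.
|n| = √(0 + 10000 + 6400) = 20√41, so the distance is |40|/(20√41) = 2√41/41.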